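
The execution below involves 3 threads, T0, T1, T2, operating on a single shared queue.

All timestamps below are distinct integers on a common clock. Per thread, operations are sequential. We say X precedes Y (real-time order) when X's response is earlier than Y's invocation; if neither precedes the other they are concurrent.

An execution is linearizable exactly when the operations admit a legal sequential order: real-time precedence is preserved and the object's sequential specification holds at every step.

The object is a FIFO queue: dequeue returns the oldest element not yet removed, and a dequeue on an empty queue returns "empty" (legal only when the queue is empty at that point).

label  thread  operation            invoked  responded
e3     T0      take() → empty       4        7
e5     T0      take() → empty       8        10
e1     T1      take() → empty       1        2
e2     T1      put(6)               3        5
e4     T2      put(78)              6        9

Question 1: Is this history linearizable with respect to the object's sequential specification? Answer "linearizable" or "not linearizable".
cut after 9 events: linearizable; cut after 10 events (e5 responds, time 10): not linearizable
real-time-consistent orders of the 5 completed operations: 5 — all fail the queue replay
take e1, e2, e3, e4, e5: step 3 already fails, because e3 take() → empty cannot occur there
take e1, e2, e3, e5, e4: step 3 already fails, because e3 take() → empty cannot occur there

not linearizable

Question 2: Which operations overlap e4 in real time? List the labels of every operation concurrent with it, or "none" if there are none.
e4 spans [6,9]: anything still running between times 6 and 9 counts as concurrent
e1 [1,2]: before
e2 [3,5]: before
e3 [4,7]: concurrent
e5 [8,10]: concurrent

e3, e5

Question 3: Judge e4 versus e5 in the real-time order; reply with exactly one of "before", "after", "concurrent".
e4 spans [6,9], e5 spans [8,10]
the intervals overlap in both directions

concurrent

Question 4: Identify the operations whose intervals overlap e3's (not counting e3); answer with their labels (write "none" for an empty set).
overlap test against e3 [4,7]: concurrent iff the interval meets 4..7
e1 [1,2]: before
e2 [3,5]: concurrent
e4 [6,9]: concurrent
e5 [8,10]: after

e2, e4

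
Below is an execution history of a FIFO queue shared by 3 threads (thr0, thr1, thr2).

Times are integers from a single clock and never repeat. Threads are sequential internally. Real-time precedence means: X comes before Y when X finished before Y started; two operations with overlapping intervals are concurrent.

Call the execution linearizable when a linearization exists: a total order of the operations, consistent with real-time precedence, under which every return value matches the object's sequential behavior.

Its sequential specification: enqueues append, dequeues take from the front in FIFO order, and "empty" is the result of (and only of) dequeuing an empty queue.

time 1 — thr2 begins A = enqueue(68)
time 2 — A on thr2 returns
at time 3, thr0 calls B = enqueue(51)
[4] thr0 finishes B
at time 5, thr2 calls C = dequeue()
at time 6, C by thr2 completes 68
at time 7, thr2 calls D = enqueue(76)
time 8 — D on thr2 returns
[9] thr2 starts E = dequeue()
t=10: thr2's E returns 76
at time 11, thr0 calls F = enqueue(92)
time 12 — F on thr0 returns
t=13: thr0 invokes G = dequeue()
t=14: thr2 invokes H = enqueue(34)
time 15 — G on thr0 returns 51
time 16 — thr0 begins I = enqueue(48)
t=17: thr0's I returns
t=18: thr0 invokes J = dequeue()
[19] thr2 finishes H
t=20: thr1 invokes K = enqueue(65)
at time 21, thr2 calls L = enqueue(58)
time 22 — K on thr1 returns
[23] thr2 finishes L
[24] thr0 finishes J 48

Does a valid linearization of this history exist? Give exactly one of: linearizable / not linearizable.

the violation lands at event 10, E's response at time 10: events 1..9 linearize, events 1..10 do not
one real-time candidate order over the 5 completed operations — the FIFO queue replay rejects it
for example A, B, C, D, E fails at step 5: E dequeue() → 76 is not legal there

not linearizable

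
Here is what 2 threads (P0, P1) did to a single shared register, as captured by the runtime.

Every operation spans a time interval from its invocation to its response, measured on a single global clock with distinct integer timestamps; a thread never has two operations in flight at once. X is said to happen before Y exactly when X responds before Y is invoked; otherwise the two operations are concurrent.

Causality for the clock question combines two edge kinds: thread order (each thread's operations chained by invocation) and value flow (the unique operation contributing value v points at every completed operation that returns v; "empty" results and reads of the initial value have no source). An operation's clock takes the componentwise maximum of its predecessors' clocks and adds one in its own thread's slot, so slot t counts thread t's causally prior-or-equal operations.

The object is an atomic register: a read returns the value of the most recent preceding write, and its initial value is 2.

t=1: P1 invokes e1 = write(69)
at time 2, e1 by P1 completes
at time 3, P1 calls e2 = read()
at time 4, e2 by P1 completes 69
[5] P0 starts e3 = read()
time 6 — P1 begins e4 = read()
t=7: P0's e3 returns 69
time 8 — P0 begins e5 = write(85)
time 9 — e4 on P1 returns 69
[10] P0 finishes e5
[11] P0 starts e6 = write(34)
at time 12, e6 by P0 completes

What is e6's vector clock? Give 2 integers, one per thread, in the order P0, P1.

(3, 1)

invoked at 1, e1 has no predecessors; its own P1 bump gives (0, 1)
VC(e2, invoked at 3): max of VC(e1)=(0, 1), then +1 on thread P1 → (0, 2)
VC(e3, invoked at 5): max of VC(e1)=(0, 1), then +1 on thread P0 → (1, 1)
VC(e4, invoked at 6): max of VC(e1)=(0, 1), VC(e2)=(0, 2), then +1 on thread P1 → (0, 3)
VC(e5, invoked at 8): max of VC(e3)=(1, 1), then +1 on thread P0 → (2, 1)
VC(e6, invoked at 11): max of VC(e5)=(2, 1), then +1 on thread P0 → (3, 1)
target: VC(e6) = (3, 1)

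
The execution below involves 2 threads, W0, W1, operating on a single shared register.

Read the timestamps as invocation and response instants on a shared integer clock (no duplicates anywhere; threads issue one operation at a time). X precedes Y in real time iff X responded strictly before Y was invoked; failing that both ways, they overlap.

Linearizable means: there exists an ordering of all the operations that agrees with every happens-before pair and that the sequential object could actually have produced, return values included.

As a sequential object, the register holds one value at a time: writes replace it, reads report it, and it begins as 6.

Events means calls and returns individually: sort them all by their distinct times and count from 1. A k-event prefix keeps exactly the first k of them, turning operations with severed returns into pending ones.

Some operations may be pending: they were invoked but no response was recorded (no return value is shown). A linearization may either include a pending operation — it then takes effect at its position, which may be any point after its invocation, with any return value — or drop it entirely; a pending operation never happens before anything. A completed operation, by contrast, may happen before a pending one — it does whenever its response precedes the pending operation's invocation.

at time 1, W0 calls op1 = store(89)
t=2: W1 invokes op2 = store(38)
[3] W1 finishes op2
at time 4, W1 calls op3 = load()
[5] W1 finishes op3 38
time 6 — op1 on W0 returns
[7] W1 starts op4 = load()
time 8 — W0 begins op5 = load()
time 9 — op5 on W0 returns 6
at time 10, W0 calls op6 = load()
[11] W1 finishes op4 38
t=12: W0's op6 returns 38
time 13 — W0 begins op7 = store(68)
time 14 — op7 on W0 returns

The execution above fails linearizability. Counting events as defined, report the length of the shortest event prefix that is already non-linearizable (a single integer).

one valid order for events 1..8 is op1, op2, op3:
step 1: op1 store(89) — value 89
step 2: op2 store(38) — value 38
step 3: op3 load() → 38 — value 38
at event 9 (op5's time-9 response) nothing linearizes any more
including or dropping the 1 pending operation (op4) in any combination fails
take op1, op2, op3, op5 (pending dropped): step 4 already fails, because op5 load() → 6 cannot occur there
take op2, op1, op3, op5 (pending dropped): step 3 already fails, because op3 load() → 38 cannot occur there

9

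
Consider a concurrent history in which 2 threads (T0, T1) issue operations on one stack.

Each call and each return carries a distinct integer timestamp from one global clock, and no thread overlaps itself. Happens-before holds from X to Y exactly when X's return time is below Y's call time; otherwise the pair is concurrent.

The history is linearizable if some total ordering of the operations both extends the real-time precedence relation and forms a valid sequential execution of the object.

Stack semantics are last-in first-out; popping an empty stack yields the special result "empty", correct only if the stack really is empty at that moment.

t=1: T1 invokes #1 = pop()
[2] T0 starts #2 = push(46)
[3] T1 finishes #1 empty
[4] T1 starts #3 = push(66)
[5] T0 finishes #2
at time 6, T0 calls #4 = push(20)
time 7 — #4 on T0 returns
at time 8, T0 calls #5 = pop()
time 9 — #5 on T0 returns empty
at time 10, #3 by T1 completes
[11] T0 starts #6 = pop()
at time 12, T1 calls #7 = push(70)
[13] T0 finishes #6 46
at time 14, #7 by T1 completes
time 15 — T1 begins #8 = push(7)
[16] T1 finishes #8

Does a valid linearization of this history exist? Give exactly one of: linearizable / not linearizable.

not linearizable

prefix check: 1..8 passes, 1..9 fails once #5's time-9 response joins
4 completed operations, 2 real-time-consistent orders — every stack replay fails
including or dropping the 1 pending operation (#3) in any combination fails
e.g. #1, #2, #4, #5 (pending dropped): illegal at step 4, since #5 pop() → empty cannot apply there
e.g. #2, #1, #4, #5 (pending dropped): illegal at step 2, since #1 pop() → empty cannot apply there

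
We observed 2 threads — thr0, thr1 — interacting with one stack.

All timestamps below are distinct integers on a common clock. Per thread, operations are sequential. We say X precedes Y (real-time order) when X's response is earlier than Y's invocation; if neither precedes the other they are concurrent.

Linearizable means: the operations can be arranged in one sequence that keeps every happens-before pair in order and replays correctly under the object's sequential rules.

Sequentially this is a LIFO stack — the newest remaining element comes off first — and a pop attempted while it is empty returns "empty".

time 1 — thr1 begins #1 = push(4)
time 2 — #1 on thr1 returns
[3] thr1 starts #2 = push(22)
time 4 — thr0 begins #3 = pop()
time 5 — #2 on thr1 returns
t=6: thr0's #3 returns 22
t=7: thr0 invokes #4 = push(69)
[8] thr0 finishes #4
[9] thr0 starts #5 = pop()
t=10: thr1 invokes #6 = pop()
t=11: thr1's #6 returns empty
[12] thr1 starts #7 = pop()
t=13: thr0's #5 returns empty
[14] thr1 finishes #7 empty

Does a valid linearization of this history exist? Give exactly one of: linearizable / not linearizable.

not linearizable

cut after 10 events: linearizable; cut after 11 events (#6 responds, time 11): not linearizable
2 orders of the 5 completed stack ops respect real time; none is legal
completion choices over the 1 pending operation (#5) were checked; none helps
e.g. #1, #2, #3, #4, #6 (pending dropped): illegal at step 5, since #6 pop() → empty cannot apply there
e.g. #1, #3, #2, #4, #6 (pending dropped): illegal at step 2, since #3 pop() → 22 cannot apply there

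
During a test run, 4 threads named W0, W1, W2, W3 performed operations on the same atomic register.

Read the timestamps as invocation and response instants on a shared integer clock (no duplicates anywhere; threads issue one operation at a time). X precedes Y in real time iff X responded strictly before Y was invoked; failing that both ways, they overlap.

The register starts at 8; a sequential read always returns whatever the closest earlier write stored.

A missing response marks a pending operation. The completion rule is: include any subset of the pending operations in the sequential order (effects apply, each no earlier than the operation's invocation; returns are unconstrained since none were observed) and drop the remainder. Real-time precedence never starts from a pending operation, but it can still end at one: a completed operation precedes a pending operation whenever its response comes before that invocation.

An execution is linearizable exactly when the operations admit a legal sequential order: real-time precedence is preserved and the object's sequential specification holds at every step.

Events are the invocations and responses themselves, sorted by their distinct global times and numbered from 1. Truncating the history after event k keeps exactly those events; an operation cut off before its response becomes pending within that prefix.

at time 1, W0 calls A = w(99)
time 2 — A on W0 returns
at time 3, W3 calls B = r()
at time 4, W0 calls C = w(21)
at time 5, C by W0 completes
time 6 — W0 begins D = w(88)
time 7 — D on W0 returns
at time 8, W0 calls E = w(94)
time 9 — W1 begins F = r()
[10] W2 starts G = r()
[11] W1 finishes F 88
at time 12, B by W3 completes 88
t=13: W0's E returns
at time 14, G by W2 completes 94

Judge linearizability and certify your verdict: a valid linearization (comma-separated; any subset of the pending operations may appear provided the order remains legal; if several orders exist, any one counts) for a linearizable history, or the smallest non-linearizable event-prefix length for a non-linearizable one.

1. A w(99), leaving value 99
2. C w(21), leaving value 21
3. D w(88), leaving value 88
4. B r() → 88, leaving value 88
5. F r() → 88, leaving value 88
6. E w(94), leaving value 94
7. G r() → 94, leaving value 94

linearizable — witness: A, C, D, B, F, E, G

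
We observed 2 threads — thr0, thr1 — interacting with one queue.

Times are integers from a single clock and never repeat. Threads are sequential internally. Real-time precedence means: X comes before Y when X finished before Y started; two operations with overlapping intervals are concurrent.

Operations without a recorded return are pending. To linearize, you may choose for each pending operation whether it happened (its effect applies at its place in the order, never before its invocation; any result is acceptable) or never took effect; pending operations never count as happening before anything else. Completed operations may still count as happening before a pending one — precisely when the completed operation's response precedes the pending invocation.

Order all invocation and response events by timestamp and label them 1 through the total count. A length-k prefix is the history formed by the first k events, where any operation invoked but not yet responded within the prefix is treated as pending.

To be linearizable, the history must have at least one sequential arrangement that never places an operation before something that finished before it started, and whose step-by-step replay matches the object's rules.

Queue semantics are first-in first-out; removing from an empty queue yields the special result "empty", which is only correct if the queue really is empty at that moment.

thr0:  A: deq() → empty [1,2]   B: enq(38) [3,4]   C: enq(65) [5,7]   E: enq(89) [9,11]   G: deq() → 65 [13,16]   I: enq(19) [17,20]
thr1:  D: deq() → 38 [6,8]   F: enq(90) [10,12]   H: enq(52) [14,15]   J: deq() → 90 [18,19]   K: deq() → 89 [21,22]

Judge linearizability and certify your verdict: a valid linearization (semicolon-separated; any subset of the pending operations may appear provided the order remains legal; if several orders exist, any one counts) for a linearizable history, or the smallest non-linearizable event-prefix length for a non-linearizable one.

1. A deq() → empty, leaving queue <>
2. B enq(38), leaving queue <38>
3. C enq(65), leaving queue <38,65>
4. D deq() → 38, leaving queue <65>
5. F enq(90), leaving queue <65,90>
6. E enq(89), leaving queue <65,90,89>
7. G deq() → 65, leaving queue <90,89>
8. H enq(52), leaving queue <90,89,52>
9. I enq(19), leaving queue <90,89,52,19>
10. J deq() → 90, leaving queue <89,52,19>
11. K deq() → 89, leaving queue <52,19>

linearizable — witness: A; B; C; D; F; E; G; H; I; J; K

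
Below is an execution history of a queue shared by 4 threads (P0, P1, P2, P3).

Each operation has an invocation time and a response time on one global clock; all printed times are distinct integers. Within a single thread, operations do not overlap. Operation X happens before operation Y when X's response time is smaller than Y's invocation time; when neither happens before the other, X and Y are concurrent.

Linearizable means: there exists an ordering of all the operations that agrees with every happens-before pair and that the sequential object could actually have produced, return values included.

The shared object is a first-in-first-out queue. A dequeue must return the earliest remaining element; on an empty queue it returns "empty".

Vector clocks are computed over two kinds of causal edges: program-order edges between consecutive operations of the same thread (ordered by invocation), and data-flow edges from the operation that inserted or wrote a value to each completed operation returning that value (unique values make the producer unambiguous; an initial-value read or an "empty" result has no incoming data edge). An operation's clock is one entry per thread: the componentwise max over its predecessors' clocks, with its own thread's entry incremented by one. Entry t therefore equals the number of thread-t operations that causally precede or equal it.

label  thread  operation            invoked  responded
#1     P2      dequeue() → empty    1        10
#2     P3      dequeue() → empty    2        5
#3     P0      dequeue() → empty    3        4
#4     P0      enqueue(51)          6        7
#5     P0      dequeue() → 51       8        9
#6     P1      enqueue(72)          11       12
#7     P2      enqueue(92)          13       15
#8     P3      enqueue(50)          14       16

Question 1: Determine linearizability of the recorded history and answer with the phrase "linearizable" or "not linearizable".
a witness: #1, #2, #3, #4, #5, #6, #7, #8
after step 1 (#1 dequeue() → empty): queue <>
after step 2 (#2 dequeue() → empty): queue <>
after step 3 (#3 dequeue() → empty): queue <>
after step 4 (#4 enqueue(51)): queue <51>
after step 5 (#5 dequeue() → 51): queue <>
after step 6 (#6 enqueue(72)): queue <72>
after step 7 (#7 enqueue(92)): queue <72,92>
after step 8 (#8 enqueue(50)): queue <72,92,50>

linearizable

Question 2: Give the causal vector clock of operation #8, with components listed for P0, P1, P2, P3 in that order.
#2, invoked 2, has no incoming edges; only P3's bump applies → (0, 0, 0, 1)
#1, invoked 1, has no incoming edges; only P2's bump applies → (0, 0, 1, 0)
#6, invoked 11, has no incoming edges; only P1's bump applies → (0, 1, 0, 0)
#3, invoked 3, has no incoming edges; only P0's bump applies → (1, 0, 0, 0)
VC(#8, invoked at 14): max of VC(#2)=(0, 0, 0, 1), then +1 on thread P3 → (0, 0, 0, 2)
VC(#7, invoked at 13): max of VC(#1)=(0, 0, 1, 0), then +1 on thread P2 → (0, 0, 2, 0)
VC(#4, invoked at 6): max of VC(#3)=(1, 0, 0, 0), then +1 on thread P0 → (2, 0, 0, 0)
VC(#5, invoked at 8): max of VC(#4)=(2, 0, 0, 0), then +1 on thread P0 → (3, 0, 0, 0)
target: VC(#8) = (0, 0, 0, 2)

(0, 0, 0, 2)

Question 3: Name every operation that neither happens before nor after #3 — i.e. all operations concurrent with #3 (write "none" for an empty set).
overlap test against #3 [3,4]: concurrent iff the interval meets 3..4
#1 [1,10]: concurrent
#2 [2,5]: concurrent
#4 [6,7]: after
#5 [8,9]: after
#6 [11,12]: after
#7 [13,15]: after
#8 [14,16]: after

#1, #2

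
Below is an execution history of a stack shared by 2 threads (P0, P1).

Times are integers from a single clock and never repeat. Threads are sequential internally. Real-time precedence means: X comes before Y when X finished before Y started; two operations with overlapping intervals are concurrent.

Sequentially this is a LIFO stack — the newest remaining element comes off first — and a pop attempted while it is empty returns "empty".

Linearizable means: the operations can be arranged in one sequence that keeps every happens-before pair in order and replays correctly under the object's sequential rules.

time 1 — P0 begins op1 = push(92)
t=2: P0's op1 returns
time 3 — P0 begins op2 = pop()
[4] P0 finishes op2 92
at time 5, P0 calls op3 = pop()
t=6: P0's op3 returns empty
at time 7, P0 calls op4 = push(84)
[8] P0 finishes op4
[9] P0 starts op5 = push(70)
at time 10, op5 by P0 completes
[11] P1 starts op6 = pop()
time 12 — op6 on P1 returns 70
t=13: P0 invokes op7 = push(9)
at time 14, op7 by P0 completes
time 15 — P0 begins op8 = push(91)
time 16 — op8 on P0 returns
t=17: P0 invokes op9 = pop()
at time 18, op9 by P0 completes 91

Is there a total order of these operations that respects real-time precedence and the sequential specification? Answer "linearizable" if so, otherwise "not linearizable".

linearizable

one valid linearization: op1, op2, op3, op4, op5, op6, op7, op8, op9
step 1: op1 push(92) — stack <92>
step 2: op2 pop() → 92 — stack <>
step 3: op3 pop() → empty — stack <>
step 4: op4 push(84) — stack <84>
step 5: op5 push(70) — stack <84,70>
step 6: op6 pop() → 70 — stack <84>
step 7: op7 push(9) — stack <84,9>
step 8: op8 push(91) — stack <84,9,91>
step 9: op9 pop() → 91 — stack <84,9>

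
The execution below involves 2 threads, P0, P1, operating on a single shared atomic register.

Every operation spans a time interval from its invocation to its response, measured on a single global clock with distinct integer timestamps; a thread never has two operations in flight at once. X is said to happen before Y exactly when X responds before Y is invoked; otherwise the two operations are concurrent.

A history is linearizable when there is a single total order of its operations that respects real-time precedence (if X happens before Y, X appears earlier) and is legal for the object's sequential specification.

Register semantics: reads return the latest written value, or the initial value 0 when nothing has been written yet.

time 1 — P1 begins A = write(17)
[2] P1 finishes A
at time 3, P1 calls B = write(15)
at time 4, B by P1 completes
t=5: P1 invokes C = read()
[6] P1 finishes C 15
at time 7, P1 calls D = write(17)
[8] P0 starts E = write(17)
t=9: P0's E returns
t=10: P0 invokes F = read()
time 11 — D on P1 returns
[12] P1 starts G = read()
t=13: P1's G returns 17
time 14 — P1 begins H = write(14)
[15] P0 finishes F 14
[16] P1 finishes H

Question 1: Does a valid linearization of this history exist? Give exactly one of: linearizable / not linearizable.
a witness: A, B, C, D, E, G, H, F
1. A write(17), leaving value 17
2. B write(15), leaving value 15
3. C read() → 15, leaving value 15
4. D write(17), leaving value 17
5. E write(17), leaving value 17
6. G read() → 17, leaving value 17
7. H write(14), leaving value 14
8. F read() → 14, leaving value 14

linearizable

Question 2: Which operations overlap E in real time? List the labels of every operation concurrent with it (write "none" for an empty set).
E spans [8,9]: anything still running between times 8 and 9 counts as concurrent
A [1,2]: before
B [3,4]: before
C [5,6]: before
D [7,11]: concurrent
F [10,15]: after
G [12,13]: after
H [14,16]: after

D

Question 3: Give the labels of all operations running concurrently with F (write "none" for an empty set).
F runs from 10 to 15; window-overlapping ops are concurrent
A [1,2]: before
B [3,4]: before
C [5,6]: before
D [7,11]: concurrent
E [8,9]: before
G [12,13]: concurrent
H [14,16]: concurrent

D, G, H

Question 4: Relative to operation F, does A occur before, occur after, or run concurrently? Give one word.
A spans [1,2], F spans [10,15]
resp(A)=2 < inv(F)=10

before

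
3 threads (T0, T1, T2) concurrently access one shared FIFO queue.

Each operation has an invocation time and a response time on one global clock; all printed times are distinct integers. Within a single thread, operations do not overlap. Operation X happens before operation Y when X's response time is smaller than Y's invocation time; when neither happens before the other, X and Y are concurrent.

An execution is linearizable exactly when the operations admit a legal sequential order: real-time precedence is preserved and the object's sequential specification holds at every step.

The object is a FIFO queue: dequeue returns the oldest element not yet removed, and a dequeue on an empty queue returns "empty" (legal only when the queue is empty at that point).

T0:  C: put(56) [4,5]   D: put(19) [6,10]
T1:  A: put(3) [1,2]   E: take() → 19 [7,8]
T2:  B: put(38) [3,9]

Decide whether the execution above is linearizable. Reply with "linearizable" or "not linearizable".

through event 7 a valid linearization exists; event 8 (E responding at time 8) ends that
exactly one order of the 3 completed ops respects real time; the FIFO queue replay fails
include/drop combinations of the 2 pending operations (B, D) were all tried; none helps
for example A, C, E (pending dropped) fails at step 3: E take() → 19 is not legal there

not linearizable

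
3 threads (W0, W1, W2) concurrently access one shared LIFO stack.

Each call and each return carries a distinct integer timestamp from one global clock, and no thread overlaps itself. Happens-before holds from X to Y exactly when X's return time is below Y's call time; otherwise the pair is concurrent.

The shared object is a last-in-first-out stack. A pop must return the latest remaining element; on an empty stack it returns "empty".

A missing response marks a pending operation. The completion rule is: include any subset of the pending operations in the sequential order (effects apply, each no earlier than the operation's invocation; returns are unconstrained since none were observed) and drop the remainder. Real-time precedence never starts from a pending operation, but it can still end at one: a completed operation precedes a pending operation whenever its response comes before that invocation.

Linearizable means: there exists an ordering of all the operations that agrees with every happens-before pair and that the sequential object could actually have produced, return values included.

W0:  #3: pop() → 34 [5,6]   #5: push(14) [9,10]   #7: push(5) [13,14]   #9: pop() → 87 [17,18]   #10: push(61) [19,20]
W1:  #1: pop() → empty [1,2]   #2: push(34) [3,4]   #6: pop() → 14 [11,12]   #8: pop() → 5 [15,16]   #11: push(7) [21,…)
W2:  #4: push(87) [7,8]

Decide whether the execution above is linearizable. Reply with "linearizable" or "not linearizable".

a witness: #1, #2, #3, #4, #5, #6, #7, #8, #9, #10
step 1: #1 pop() → empty — stack <>
step 2: #2 push(34) — stack <34>
step 3: #3 pop() → 34 — stack <>
step 4: #4 push(87) — stack <87>
step 5: #5 push(14) — stack <87,14>
step 6: #6 pop() → 14 — stack <87>
step 7: #7 push(5) — stack <87,5>
step 8: #8 pop() → 5 — stack <87>
step 9: #9 pop() → 87 — stack <>
step 10: #10 push(61) — stack <61>

linearizable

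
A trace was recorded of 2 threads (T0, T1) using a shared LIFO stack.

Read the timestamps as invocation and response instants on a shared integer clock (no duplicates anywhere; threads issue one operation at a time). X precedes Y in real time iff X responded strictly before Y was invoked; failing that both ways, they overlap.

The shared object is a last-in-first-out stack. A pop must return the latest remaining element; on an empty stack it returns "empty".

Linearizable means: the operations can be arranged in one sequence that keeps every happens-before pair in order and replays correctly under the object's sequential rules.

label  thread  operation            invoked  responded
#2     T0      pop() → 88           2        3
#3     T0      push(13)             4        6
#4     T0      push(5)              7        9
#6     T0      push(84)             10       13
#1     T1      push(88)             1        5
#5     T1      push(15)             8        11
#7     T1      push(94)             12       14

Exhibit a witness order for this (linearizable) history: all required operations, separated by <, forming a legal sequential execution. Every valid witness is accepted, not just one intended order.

1. #1 push(88), leaving stack <88>
2. #2 pop() → 88, leaving stack <>
3. #3 push(13), leaving stack <13>
4. #4 push(5), leaving stack <13,5>
5. #5 push(15), leaving stack <13,5,15>
6. #6 push(84), leaving stack <13,5,15,84>
7. #7 push(94), leaving stack <13,5,15,84,94>

#1 < #2 < #3 < #4 < #5 < #6 < #7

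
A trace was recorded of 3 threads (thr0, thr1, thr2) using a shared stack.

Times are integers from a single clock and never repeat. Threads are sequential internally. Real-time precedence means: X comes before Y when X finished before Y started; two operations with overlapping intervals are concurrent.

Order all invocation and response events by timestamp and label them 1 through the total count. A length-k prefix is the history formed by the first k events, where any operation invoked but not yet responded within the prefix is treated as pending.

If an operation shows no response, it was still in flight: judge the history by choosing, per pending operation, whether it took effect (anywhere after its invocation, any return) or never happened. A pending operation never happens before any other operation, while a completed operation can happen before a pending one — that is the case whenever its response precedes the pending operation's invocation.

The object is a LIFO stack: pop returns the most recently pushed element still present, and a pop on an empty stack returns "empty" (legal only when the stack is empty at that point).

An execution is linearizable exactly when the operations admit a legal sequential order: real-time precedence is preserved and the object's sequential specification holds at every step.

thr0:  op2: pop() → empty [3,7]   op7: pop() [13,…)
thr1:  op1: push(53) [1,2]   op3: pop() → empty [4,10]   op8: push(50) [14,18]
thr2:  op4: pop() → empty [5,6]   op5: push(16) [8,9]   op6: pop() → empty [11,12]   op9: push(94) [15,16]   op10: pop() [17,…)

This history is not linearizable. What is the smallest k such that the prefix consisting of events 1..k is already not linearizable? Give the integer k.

10

a valid linearization of events 1..9 exists, for instance op1, op3, op2, op4, op5:
1. op1 push(53), leaving stack <53>
2. op3 pop() (pending, included), leaving stack <>
3. op2 pop() → empty, leaving stack <>
4. op4 pop() → empty, leaving stack <>
5. op5 push(16), leaving stack <16>
at event 10 (op3's time-10 response) nothing linearizes any more
for example op1, op2, op3, op4, op5 fails at step 2: op2 pop() → empty is not legal there
for example op1, op2, op4, op3, op5 fails at step 2: op2 pop() → empty is not legal there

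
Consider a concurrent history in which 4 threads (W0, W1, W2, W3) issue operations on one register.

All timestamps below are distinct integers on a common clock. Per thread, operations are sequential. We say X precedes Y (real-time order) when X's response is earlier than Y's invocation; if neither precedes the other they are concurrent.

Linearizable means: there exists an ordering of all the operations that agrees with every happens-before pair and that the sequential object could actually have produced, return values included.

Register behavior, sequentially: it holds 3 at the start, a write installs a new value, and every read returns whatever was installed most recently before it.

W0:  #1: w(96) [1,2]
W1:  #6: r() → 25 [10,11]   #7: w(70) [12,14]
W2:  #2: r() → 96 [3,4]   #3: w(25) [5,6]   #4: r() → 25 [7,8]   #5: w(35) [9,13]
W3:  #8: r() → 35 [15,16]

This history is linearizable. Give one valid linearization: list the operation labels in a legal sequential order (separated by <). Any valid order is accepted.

after step 1 (#1 w(96)): value 96
after step 2 (#2 r() → 96): value 96
after step 3 (#3 w(25)): value 25
after step 4 (#4 r() → 25): value 25
after step 5 (#6 r() → 25): value 25
after step 6 (#7 w(70)): value 70
after step 7 (#5 w(35)): value 35
after step 8 (#8 r() → 35): value 35

#1 < #2 < #3 < #4 < #6 < #7 < #5 < #8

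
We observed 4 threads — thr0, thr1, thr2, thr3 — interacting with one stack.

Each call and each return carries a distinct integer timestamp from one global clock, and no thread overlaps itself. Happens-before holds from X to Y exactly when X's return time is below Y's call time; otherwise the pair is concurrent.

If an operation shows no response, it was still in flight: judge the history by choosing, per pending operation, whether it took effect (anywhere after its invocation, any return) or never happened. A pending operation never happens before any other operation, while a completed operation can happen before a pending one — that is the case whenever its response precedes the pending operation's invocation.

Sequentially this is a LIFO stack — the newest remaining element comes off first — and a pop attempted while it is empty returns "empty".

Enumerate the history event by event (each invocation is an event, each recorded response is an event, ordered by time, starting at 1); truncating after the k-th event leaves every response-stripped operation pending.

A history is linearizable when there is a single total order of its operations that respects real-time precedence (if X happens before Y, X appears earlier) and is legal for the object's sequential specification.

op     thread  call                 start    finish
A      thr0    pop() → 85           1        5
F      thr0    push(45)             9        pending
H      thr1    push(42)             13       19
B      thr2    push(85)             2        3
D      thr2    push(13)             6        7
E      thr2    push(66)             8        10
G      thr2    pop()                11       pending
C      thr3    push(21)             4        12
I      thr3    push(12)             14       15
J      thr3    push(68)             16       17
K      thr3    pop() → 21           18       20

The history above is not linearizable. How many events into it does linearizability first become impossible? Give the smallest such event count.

20

events 1..19 are linearizable; a witness order is B, A, C, D, E, F, G, H, I, J:
after step 1 (B push(85)): stack <85>
after step 2 (A pop() → 85): stack <>
after step 3 (C push(21)): stack <21>
after step 4 (D push(13)): stack <21,13>
after step 5 (E push(66)): stack <21,13,66>
after step 6 (F push(45) (pending, included)): stack <21,13,66,45>
after step 7 (G pop() (pending, included)): stack <21,13,66>
after step 8 (H push(42)): stack <21,13,66,42>
after step 9 (I push(12)): stack <21,13,66,42,12>
after step 10 (J push(68)): stack <21,13,66,42,12,68>
include event 20 — K responding at 20 — and every candidate order breaks
include/drop combinations of the 2 pending operations (F, G) were all tried; none helps
one such order, A, B, C, D, E, H, I, J, K (pending dropped), breaks at step 1 where A pop() → 85 is illegal
one such order, A, B, C, D, E, I, H, J, K (pending dropped), breaks at step 1 where A pop() → 85 is illegal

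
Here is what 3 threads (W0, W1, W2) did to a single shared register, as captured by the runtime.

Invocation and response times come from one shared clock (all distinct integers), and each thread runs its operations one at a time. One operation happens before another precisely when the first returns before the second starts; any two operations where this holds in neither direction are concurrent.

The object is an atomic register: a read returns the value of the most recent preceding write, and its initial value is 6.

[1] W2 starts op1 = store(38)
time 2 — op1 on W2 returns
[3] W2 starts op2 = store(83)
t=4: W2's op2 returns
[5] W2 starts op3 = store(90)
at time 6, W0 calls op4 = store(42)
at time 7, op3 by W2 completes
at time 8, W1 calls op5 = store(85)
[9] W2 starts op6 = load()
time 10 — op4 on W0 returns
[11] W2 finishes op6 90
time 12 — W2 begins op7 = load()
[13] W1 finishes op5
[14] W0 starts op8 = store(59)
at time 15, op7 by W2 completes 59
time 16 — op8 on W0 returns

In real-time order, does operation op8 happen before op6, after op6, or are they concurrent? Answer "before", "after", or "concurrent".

after

op8 spans [14,16], op6 spans [9,11]
resp(op6)=11 < inv(op8)=14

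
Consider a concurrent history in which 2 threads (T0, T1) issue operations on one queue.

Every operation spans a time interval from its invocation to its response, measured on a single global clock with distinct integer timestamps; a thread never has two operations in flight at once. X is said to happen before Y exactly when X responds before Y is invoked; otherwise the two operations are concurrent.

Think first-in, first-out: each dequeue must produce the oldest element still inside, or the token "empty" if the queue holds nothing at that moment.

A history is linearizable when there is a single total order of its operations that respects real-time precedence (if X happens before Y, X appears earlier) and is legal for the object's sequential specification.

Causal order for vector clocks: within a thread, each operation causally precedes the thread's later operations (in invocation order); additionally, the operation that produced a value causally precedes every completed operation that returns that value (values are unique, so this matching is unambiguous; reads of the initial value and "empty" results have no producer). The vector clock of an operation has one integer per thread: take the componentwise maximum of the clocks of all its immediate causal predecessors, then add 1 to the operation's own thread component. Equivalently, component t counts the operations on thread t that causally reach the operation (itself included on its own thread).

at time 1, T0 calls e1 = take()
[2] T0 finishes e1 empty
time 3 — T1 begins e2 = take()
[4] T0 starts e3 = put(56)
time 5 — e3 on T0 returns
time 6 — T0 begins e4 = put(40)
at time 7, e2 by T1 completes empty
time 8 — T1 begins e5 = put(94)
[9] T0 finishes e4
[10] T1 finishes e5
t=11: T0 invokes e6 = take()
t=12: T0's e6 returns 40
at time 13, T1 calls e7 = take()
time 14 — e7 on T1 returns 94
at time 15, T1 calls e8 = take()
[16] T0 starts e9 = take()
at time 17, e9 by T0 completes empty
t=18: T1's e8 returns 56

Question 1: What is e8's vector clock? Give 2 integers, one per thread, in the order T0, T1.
e2, invoked 3, has no incoming edges; only T1's bump applies → (0, 1)
e1, invoked 1, has no incoming edges; only T0's bump applies → (1, 0)
VC(e5, invoked at 8): max of VC(e2)=(0, 1), then +1 on thread T1 → (0, 2)
VC(e3, invoked at 4): max of VC(e1)=(1, 0), then +1 on thread T0 → (2, 0)
VC(e7, invoked at 13): max of VC(e5)=(0, 2), then +1 on thread T1 → (0, 3)
VC(e4, invoked at 6): max of VC(e3)=(2, 0), then +1 on thread T0 → (3, 0)
VC(e6, invoked at 11): max of VC(e4)=(3, 0), then +1 on thread T0 → (4, 0)
VC(e9, invoked at 16): max of VC(e6)=(4, 0), then +1 on thread T0 → (5, 0)
VC(e8, invoked at 15): max of VC(e3)=(2, 0), VC(e7)=(0, 3), then +1 on thread T1 → (2, 4)
target: VC(e8) = (2, 4)

(2, 4)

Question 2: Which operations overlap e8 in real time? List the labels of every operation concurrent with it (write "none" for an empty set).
e8 runs from 15 to 18; window-overlapping ops are concurrent
e1 [1,2]: before
e2 [3,7]: before
e3 [4,5]: before
e4 [6,9]: before
e5 [8,10]: before
e6 [11,12]: before
e7 [13,14]: before
e9 [16,17]: concurrent

e9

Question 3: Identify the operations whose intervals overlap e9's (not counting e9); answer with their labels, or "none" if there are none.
e9 spans [16,17]; an op avoiding the whole window 16..17 is ordered, any other is concurrent
e1 [1,2]: before
e2 [3,7]: before
e3 [4,5]: before
e4 [6,9]: before
e5 [8,10]: before
e6 [11,12]: before
e7 [13,14]: before
e8 [15,18]: concurrent

e8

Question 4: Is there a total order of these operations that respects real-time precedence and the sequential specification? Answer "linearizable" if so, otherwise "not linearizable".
prefix check: 1..11 passes, 1..12 fails once e6's time-12 response joins
checked exhaustively: 5 real-time-consistent orders of 6 completed operations, zero legal queue replays
sample order e1, e2, e3, e4, e5, e6 stalls at step 6 — e6 take() → 40 has no legal effect
sample order e1, e2, e3, e5, e4, e6 stalls at step 6 — e6 take() → 40 has no legal effect

not linearizable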